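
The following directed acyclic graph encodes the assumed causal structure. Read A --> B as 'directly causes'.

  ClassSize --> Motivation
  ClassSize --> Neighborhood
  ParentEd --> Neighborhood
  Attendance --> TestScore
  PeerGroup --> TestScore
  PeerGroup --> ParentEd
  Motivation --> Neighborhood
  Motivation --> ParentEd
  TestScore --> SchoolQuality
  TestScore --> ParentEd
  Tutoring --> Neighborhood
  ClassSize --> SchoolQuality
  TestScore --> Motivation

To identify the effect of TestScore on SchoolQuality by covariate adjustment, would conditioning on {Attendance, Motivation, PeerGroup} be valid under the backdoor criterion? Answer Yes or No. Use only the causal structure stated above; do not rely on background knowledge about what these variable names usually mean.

No

Backdoor paths from TestScore to SchoolQuality (paths whose first edge points into TestScore):
  P1: TestScore <- PeerGroup -> ParentEd <- Motivation <- ClassSize -> SchoolQuality
  P2: TestScore <- PeerGroup -> ParentEd <- Motivation -> Neighborhood <- ClassSize -> SchoolQuality
  P3: TestScore <- PeerGroup -> ParentEd -> Neighborhood <- ClassSize -> SchoolQuality
  P4: TestScore <- PeerGroup -> ParentEd -> Neighborhood <- Motivation <- ClassSize -> SchoolQuality
Condition 1 (no descendant of TestScore in the set): FAILS — Motivation is a descendant of TestScore.
Condition 2 (every backdoor path blocked by {Attendance, Motivation, PeerGroup}):
  P1: blocked at fork node PeerGroup ∈ conditioning set.
  P2: blocked at fork node PeerGroup ∈ conditioning set.
  P3: blocked at fork node PeerGroup ∈ conditioning set.
  P4: blocked at fork node PeerGroup ∈ conditioning set.
{Attendance, Motivation, PeerGroup} does not satisfy the backdoor criterion.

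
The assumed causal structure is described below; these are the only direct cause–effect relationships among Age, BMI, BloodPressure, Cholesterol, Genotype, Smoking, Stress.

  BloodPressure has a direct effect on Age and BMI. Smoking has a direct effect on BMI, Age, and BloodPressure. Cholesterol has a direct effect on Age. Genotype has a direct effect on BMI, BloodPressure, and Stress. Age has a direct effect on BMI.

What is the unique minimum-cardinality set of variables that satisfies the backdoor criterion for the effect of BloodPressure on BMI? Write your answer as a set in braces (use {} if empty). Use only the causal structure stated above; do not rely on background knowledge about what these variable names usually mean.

Variables eligible for adjustment (non-descendants of BloodPressure, excluding BloodPressure and BMI): {Cholesterol, Genotype, Smoking, Stress}.
Backdoor paths from BloodPressure to BMI:
  P1: BloodPressure <- Genotype -> BMI
  P2: BloodPressure <- Smoking -> Age -> BMI
  P3: BloodPressure <- Smoking -> BMI
The empty set is not sufficient: P1 (BloodPressure <- Genotype -> BMI) has no collider blocking it and no conditioned non-collider, so it is open.
Try {Genotype, Smoking}:
  P1: blocked at fork node Genotype ∈ conditioning set.
  P2: blocked at fork node Smoking ∈ conditioning set.
  P3: blocked at fork node Smoking ∈ conditioning set.
{Genotype, Smoking} contains no descendant of BloodPressure and blocks every backdoor path.
Every element of {Genotype, Smoking} is needed (dropping Genotype leaves P1 open; dropping Smoking leaves P2 open), so no proper subset is valid.
Among all size-2 subsets of the eligible variables, only {Genotype, Smoking} blocks every backdoor path, so it is the unique smallest valid adjustment set.

{Genotype, Smoking}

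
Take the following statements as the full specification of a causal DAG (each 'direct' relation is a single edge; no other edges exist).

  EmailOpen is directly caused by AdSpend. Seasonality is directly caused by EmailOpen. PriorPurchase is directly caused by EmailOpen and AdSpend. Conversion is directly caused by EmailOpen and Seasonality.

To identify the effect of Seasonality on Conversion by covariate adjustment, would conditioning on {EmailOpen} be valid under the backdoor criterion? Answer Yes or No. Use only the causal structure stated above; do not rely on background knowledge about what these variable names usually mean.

Backdoor paths from Seasonality to Conversion (paths whose first edge points into Seasonality):
  P1: Seasonality <- EmailOpen -> Conversion
Condition 1 (no descendant of Seasonality in the set): holds — descendants of Seasonality are {Conversion}; none are in {EmailOpen}.
Condition 2 (every backdoor path blocked by {EmailOpen}):
  P1: blocked at fork node EmailOpen ∈ conditioning set.
{EmailOpen} satisfies the backdoor criterion.

Yes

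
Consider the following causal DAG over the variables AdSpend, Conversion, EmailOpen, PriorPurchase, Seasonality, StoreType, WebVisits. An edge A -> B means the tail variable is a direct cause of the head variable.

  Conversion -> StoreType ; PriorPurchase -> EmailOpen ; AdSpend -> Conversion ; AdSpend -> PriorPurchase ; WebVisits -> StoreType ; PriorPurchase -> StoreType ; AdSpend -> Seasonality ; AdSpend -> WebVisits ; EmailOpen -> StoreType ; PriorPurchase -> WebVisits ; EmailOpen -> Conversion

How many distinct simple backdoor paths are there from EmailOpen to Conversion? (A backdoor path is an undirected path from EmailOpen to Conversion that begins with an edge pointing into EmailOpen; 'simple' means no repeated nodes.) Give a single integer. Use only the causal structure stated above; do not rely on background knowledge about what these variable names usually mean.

6

A backdoor path from EmailOpen to Conversion is any simple undirected path whose first edge points into EmailOpen (i.e. leaves EmailOpen via a parent).
Parents of EmailOpen: {PriorPurchase}.
Enumerating:
  P1: EmailOpen <- PriorPurchase <- AdSpend -> Conversion
  P2: EmailOpen <- PriorPurchase <- AdSpend -> WebVisits -> StoreType <- Conversion
  P3: EmailOpen <- PriorPurchase -> WebVisits <- AdSpend -> Conversion
  P4: EmailOpen <- PriorPurchase -> WebVisits -> StoreType <- Conversion
  P5: EmailOpen <- PriorPurchase -> StoreType <- Conversion
  P6: EmailOpen <- PriorPurchase -> StoreType <- WebVisits <- AdSpend -> Conversion
That exhausts the simple backdoor paths. Count: 6.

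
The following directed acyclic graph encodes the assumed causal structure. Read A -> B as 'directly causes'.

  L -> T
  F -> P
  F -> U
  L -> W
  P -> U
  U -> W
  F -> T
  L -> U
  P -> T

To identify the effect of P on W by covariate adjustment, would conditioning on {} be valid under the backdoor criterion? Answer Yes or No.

Backdoor paths from P to W (paths whose first edge points into P):
  P1: P <- F -> T <- L -> U -> W
  P2: P <- F -> T <- L -> W
  P3: P <- F -> U <- L -> W
  P4: P <- F -> U -> W
Condition 1 (no descendant of P in the set): holds — descendants of P are {T, U, W}; none are in {}.
Condition 2 (every backdoor path blocked by {}):
  P1: blocked at collider T (neither it nor any descendant is in the conditioning set).
  P2: blocked at collider T (neither it nor any descendant is in the conditioning set).
  P3: blocked at collider U (neither it nor any descendant is in the conditioning set).
  P4: open — no interior node is in the conditioning set.
{} does not satisfy the backdoor criterion.

No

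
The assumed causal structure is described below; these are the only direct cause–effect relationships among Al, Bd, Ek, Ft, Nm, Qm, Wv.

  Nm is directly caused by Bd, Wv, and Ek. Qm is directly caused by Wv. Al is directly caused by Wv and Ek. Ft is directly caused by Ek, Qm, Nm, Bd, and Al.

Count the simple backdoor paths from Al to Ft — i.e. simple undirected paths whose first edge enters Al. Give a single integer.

A backdoor path from Al to Ft is any simple undirected path whose first edge points into Al (i.e. leaves Al via a parent).
Parents of Al: {Ek, Wv}.
Enumerating:
  P1: Al <- Wv -> Qm -> Ft
  P2: Al <- Wv -> Nm <- Bd -> Ft
  P3: Al <- Wv -> Nm <- Ek -> Ft
  P4: Al <- Wv -> Nm -> Ft
  P5: Al <- Ek -> Nm <- Wv -> Qm -> Ft
  P6: Al <- Ek -> Nm <- Bd -> Ft
  P7: Al <- Ek -> Nm -> Ft
  P8: Al <- Ek -> Ft
That exhausts the simple backdoor paths. Count: 8.

8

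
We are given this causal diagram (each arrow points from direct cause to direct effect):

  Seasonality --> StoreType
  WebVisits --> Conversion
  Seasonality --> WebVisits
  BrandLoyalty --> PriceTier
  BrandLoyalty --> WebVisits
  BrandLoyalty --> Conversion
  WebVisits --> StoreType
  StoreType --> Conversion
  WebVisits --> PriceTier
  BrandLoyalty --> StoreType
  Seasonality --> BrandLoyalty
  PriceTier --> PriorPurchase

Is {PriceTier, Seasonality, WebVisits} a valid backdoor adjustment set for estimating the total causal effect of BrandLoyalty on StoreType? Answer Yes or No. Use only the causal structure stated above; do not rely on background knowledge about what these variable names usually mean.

Backdoor paths from BrandLoyalty to StoreType (paths whose first edge points into BrandLoyalty):
  P1: BrandLoyalty <- Seasonality -> WebVisits -> StoreType
  P2: BrandLoyalty <- Seasonality -> WebVisits -> Conversion <- StoreType
  P3: BrandLoyalty <- Seasonality -> StoreType
Condition 1 (no descendant of BrandLoyalty in the set): FAILS — PriceTier and WebVisits are descendants of BrandLoyalty.
Condition 2 (every backdoor path blocked by {PriceTier, Seasonality, WebVisits}):
  P1: blocked at fork node Seasonality ∈ conditioning set.
  P2: blocked at fork node Seasonality ∈ conditioning set.
  P3: blocked at fork node Seasonality ∈ conditioning set.
{PriceTier, Seasonality, WebVisits} does not satisfy the backdoor criterion.

No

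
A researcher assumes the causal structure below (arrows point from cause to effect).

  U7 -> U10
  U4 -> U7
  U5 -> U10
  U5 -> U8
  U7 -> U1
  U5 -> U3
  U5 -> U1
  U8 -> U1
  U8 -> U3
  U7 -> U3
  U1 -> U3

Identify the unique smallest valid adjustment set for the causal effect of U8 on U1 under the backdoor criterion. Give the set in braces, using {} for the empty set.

Variables eligible for adjustment (non-descendants of U8, excluding U8 and U1): {U10, U4, U5, U7}.
Backdoor paths from U8 to U1:
  P1: U8 <- U5 -> U1
  P2: U8 <- U5 -> U10 <- U7 -> U1
  P3: U8 <- U5 -> U10 <- U7 -> U3 <- U1
  P4: U8 <- U5 -> U3 <- U7 -> U1
  P5: U8 <- U5 -> U3 <- U1
The empty set is not sufficient: P1 (U8 <- U5 -> U1) has no collider blocking it and no conditioned non-collider, so it is open.
Try {U5}:
  P1: blocked at fork node U5 ∈ conditioning set.
  P2: blocked at fork node U5 ∈ conditioning set.
  P3: blocked at fork node U5 ∈ conditioning set.
  P4: blocked at fork node U5 ∈ conditioning set.
  P5: blocked at fork node U5 ∈ conditioning set.
{U5} contains no descendant of U8 and blocks every backdoor path.
No other singleton works — e.g. {U4} leaves P1 open — so {U5} is the unique smallest valid adjustment set.

{U5}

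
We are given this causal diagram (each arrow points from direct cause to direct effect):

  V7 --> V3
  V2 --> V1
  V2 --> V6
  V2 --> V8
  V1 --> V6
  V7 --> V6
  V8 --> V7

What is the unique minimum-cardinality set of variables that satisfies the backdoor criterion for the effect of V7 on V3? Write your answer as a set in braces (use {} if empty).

{}

Variables eligible for adjustment (non-descendants of V7, excluding V7 and V3): {V1, V2, V8}.
Backdoor paths from V7 to V3:
  (none)
With no backdoor paths the empty set already satisfies the criterion, and it is trivially minimal.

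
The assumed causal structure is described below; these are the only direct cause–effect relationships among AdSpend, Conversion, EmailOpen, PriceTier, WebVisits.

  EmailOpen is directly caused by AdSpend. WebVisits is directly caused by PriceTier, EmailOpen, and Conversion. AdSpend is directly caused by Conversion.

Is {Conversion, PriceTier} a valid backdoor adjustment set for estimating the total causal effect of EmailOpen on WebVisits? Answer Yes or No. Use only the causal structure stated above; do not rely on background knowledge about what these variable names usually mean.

Backdoor paths from EmailOpen to WebVisits (paths whose first edge points into EmailOpen):
  P1: EmailOpen <- AdSpend <- Conversion -> WebVisits
Condition 1 (no descendant of EmailOpen in the set): holds — descendants of EmailOpen are {WebVisits}; none are in {Conversion, PriceTier}.
Condition 2 (every backdoor path blocked by {Conversion, PriceTier}):
  P1: blocked at fork node Conversion ∈ conditioning set.
{Conversion, PriceTier} satisfies the backdoor criterion.

Yes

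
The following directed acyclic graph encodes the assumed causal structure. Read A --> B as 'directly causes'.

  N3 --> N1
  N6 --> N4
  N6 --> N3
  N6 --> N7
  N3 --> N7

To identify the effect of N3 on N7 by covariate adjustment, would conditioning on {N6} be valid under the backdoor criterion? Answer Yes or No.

Backdoor paths from N3 to N7 (paths whose first edge points into N3):
  P1: N3 <- N6 -> N7
Condition 1 (no descendant of N3 in the set): holds — descendants of N3 are {N1, N7}; none are in {N6}.
Condition 2 (every backdoor path blocked by {N6}):
  P1: blocked at fork node N6 ∈ conditioning set.
{N6} satisfies the backdoor criterion.

Yes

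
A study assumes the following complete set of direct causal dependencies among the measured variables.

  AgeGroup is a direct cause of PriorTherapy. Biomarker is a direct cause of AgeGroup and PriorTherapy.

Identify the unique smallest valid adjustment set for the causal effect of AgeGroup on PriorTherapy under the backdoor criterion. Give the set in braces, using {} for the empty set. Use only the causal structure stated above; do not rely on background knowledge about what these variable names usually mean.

Variables eligible for adjustment (non-descendants of AgeGroup, excluding AgeGroup and PriorTherapy): {Biomarker}.
Backdoor paths from AgeGroup to PriorTherapy:
  P1: AgeGroup <- Biomarker -> PriorTherapy
The empty set is not sufficient: P1 (AgeGroup <- Biomarker -> PriorTherapy) has no collider blocking it and no conditioned non-collider, so it is open.
Try {Biomarker}:
  P1: blocked at fork node Biomarker ∈ conditioning set.
{Biomarker} contains no descendant of AgeGroup and blocks every backdoor path.
{Biomarker} is the unique smallest valid adjustment set.

{Biomarker}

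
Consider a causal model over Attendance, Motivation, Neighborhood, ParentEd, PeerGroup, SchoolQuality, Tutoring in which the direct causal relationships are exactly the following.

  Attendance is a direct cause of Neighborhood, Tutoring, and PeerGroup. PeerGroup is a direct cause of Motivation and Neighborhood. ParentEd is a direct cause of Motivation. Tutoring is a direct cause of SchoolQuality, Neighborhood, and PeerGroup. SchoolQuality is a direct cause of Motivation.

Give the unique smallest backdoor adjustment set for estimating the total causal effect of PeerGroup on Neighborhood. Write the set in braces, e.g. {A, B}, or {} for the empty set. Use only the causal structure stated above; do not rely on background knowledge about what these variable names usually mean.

Variables eligible for adjustment (non-descendants of PeerGroup, excluding PeerGroup and Neighborhood): {Attendance, ParentEd, SchoolQuality, Tutoring}.
Backdoor paths from PeerGroup to Neighborhood:
  P1: PeerGroup <- Attendance -> Tutoring -> Neighborhood
  P2: PeerGroup <- Attendance -> Neighborhood
  P3: PeerGroup <- Tutoring <- Attendance -> Neighborhood
  P4: PeerGroup <- Tutoring -> Neighborhood
The empty set is not sufficient: P1 (PeerGroup <- Attendance -> Tutoring -> Neighborhood) has no collider blocking it and no conditioned non-collider, so it is open.
Try {Attendance, Tutoring}:
  P1: blocked at fork node Attendance ∈ conditioning set.
  P2: blocked at fork node Attendance ∈ conditioning set.
  P3: blocked at chain node Tutoring ∈ conditioning set.
  P4: blocked at fork node Tutoring ∈ conditioning set.
{Attendance, Tutoring} contains no descendant of PeerGroup and blocks every backdoor path.
Every element of {Attendance, Tutoring} is needed (dropping Attendance leaves P2 open; dropping Tutoring leaves P4 open), so no proper subset is valid.
Among all size-2 subsets of the eligible variables, only {Attendance, Tutoring} blocks every backdoor path, so it is the unique smallest valid adjustment set.

{Attendance, Tutoring}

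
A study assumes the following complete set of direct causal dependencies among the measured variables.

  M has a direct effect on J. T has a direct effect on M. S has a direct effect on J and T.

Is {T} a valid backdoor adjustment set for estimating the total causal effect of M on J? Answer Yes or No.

Backdoor paths from M to J (paths whose first edge points into M):
  P1: M <- T <- S -> J
Condition 1 (no descendant of M in the set): holds — descendants of M are {J}; none are in {T}.
Condition 2 (every backdoor path blocked by {T}):
  P1: blocked at chain node T ∈ conditioning set.
{T} satisfies the backdoor criterion.

Yes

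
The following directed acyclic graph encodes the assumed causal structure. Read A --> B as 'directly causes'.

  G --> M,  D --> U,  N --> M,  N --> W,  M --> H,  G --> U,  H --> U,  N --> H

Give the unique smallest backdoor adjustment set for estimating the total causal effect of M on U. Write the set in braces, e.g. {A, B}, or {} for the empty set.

{G, N}

Variables eligible for adjustment (non-descendants of M, excluding M and U): {D, G, N, W}.
Backdoor paths from M to U:
  P1: M <- N -> H -> U
  P2: M <- G -> U
The empty set is not sufficient: P1 (M <- N -> H -> U) has no collider blocking it and no conditioned non-collider, so it is open.
Try {G, N}:
  P1: blocked at fork node N ∈ conditioning set.
  P2: blocked at fork node G ∈ conditioning set.
{G, N} contains no descendant of M and blocks every backdoor path.
Every element of {G, N} is needed (dropping G leaves P2 open; dropping N leaves P1 open), so no proper subset is valid.
Among all size-2 subsets of the eligible variables, only {G, N} blocks every backdoor path, so it is the unique smallest valid adjustment set.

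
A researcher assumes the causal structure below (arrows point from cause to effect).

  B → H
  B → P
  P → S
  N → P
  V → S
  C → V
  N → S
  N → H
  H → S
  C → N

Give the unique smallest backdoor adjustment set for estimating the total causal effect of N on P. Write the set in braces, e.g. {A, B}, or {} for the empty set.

Variables eligible for adjustment (non-descendants of N, excluding N and P): {B, C, V}.
Backdoor paths from N to P:
  P1: N <- C -> V -> S <- P
  P2: N <- C -> V -> S <- H <- B -> P
Each backdoor path contains an unconditioned collider, so every path is already blocked with the empty conditioning set:
  P1: blocked at collider S (neither it nor any descendant is in the conditioning set).
  P2: blocked at collider S (neither it nor any descendant is in the conditioning set).
The empty set is therefore the unique smallest valid set.

{}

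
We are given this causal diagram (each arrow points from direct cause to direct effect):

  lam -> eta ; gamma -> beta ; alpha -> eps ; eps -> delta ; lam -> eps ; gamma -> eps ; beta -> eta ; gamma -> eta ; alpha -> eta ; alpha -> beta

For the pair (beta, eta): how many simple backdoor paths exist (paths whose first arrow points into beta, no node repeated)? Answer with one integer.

6

A backdoor path from beta to eta is any simple undirected path whose first edge points into beta (i.e. leaves beta via a parent).
Parents of beta: {alpha, gamma}.
Enumerating:
  P1: beta <- gamma -> eps <- lam -> eta
  P2: beta <- gamma -> eps <- alpha -> eta
  P3: beta <- gamma -> eta
  P4: beta <- alpha -> eps <- lam -> eta
  P5: beta <- alpha -> eps <- gamma -> eta
  P6: beta <- alpha -> eta
That exhausts the simple backdoor paths. Count: 6.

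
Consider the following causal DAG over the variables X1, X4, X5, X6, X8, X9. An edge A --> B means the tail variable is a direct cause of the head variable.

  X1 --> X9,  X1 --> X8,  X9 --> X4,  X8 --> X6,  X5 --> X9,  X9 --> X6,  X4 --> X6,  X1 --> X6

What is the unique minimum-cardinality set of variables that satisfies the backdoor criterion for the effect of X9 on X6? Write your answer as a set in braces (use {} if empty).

{X1}

Variables eligible for adjustment (non-descendants of X9, excluding X9 and X6): {X1, X5, X8}.
Backdoor paths from X9 to X6:
  P1: X9 <- X1 -> X8 -> X6
  P2: X9 <- X1 -> X6
The empty set is not sufficient: P1 (X9 <- X1 -> X8 -> X6) has no collider blocking it and no conditioned non-collider, so it is open.
Try {X1}:
  P1: blocked at fork node X1 ∈ conditioning set.
  P2: blocked at fork node X1 ∈ conditioning set.
{X1} contains no descendant of X9 and blocks every backdoor path.
No other singleton works — e.g. {X5} leaves P1 open — so {X1} is the unique smallest valid adjustment set.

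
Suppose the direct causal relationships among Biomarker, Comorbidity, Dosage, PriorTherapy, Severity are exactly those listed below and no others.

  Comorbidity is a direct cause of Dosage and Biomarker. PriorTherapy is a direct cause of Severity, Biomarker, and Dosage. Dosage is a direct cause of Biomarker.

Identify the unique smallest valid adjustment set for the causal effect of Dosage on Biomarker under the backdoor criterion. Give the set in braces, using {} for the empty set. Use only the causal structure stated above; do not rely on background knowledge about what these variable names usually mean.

Variables eligible for adjustment (non-descendants of Dosage, excluding Dosage and Biomarker): {Comorbidity, PriorTherapy, Severity}.
Backdoor paths from Dosage to Biomarker:
  P1: Dosage <- PriorTherapy -> Biomarker
  P2: Dosage <- Comorbidity -> Biomarker
The empty set is not sufficient: P1 (Dosage <- PriorTherapy -> Biomarker) has no collider blocking it and no conditioned non-collider, so it is open.
Try {Comorbidity, PriorTherapy}:
  P1: blocked at fork node PriorTherapy ∈ conditioning set.
  P2: blocked at fork node Comorbidity ∈ conditioning set.
{Comorbidity, PriorTherapy} contains no descendant of Dosage and blocks every backdoor path.
Every element of {Comorbidity, PriorTherapy} is needed (dropping Comorbidity leaves P2 open; dropping PriorTherapy leaves P1 open), so no proper subset is valid.
Among all size-2 subsets of the eligible variables, only {Comorbidity, PriorTherapy} blocks every backdoor path, so it is the unique smallest valid adjustment set.

{Comorbidity, PriorTherapy}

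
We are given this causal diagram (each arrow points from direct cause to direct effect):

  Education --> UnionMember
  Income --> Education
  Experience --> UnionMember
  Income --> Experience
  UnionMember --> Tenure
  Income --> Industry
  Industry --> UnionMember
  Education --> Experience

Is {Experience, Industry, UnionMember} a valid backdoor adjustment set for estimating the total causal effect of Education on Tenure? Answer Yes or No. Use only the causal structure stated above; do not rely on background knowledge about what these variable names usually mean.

No

Backdoor paths from Education to Tenure (paths whose first edge points into Education):
  P1: Education <- Income -> Industry -> UnionMember -> Tenure
  P2: Education <- Income -> Experience -> UnionMember -> Tenure
Condition 1 (no descendant of Education in the set): FAILS — Experience and UnionMember are descendants of Education.
Condition 2 (every backdoor path blocked by {Experience, Industry, UnionMember}):
  P1: blocked at chain node Industry ∈ conditioning set.
  P2: blocked at chain node Experience ∈ conditioning set.
{Experience, Industry, UnionMember} does not satisfy the backdoor criterion.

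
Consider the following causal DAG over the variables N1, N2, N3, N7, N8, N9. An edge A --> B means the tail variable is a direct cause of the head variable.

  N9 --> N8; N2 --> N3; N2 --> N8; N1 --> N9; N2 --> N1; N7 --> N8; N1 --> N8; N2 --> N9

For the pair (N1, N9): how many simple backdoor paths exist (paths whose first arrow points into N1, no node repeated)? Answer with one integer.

A backdoor path from N1 to N9 is any simple undirected path whose first edge points into N1 (i.e. leaves N1 via a parent).
Parents of N1: {N2}.
Enumerating:
  P1: N1 <- N2 -> N9
  P2: N1 <- N2 -> N8 <- N9
That exhausts the simple backdoor paths. Count: 2.

2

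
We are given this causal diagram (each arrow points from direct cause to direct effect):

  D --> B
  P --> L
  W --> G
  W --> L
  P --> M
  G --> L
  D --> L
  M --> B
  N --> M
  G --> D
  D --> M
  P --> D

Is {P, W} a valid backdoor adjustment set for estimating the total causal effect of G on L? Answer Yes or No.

Yes

Backdoor paths from G to L (paths whose first edge points into G):
  P1: G <- W -> L
Condition 1 (no descendant of G in the set): holds — descendants of G are {B, D, L, M}; none are in {P, W}.
Condition 2 (every backdoor path blocked by {P, W}):
  P1: blocked at fork node W ∈ conditioning set.
{P, W} satisfies the backdoor criterion.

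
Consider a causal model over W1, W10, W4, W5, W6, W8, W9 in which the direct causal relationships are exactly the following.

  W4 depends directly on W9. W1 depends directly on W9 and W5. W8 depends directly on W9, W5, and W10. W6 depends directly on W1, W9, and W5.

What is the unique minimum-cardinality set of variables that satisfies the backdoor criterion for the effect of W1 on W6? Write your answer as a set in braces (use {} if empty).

Variables eligible for adjustment (non-descendants of W1, excluding W1 and W6): {W10, W4, W5, W8, W9}.
Backdoor paths from W1 to W6:
  P1: W1 <- W5 -> W8 <- W9 -> W6
  P2: W1 <- W5 -> W6
  P3: W1 <- W9 -> W8 <- W5 -> W6
  P4: W1 <- W9 -> W6
The empty set is not sufficient: P2 (W1 <- W5 -> W6) has no collider blocking it and no conditioned non-collider, so it is open.
Try {W5, W9}:
  P1: blocked at fork node W5 ∈ conditioning set.
  P2: blocked at fork node W5 ∈ conditioning set.
  P3: blocked at fork node W9 ∈ conditioning set.
  P4: blocked at fork node W9 ∈ conditioning set.
{W5, W9} contains no descendant of W1 and blocks every backdoor path.
Every element of {W5, W9} is needed (dropping W5 leaves P2 open; dropping W9 leaves P4 open), so no proper subset is valid.
Among all size-2 subsets of the eligible variables, only {W5, W9} blocks every backdoor path, so it is the unique smallest valid adjustment set.

{W5, W9}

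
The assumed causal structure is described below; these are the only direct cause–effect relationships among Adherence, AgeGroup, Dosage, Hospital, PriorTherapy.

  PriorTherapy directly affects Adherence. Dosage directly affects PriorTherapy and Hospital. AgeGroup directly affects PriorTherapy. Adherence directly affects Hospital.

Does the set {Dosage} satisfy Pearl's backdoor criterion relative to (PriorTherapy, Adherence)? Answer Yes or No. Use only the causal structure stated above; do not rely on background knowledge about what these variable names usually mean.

Yes

Backdoor paths from PriorTherapy to Adherence (paths whose first edge points into PriorTherapy):
  P1: PriorTherapy <- Dosage -> Hospital <- Adherence
Condition 1 (no descendant of PriorTherapy in the set): holds — descendants of PriorTherapy are {Adherence, Hospital}; none are in {Dosage}.
Condition 2 (every backdoor path blocked by {Dosage}):
  P1: blocked at fork node Dosage ∈ conditioning set.
{Dosage} satisfies the backdoor criterion.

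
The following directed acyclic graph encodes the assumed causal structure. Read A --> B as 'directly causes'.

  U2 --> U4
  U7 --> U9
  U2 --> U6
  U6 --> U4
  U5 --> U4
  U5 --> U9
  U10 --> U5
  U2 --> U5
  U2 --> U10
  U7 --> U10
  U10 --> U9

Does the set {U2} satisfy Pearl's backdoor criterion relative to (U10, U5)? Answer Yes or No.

Yes

Backdoor paths from U10 to U5 (paths whose first edge points into U10):
  P1: U10 <- U7 -> U9 <- U5
  P2: U10 <- U2 -> U6 -> U4 <- U5
  P3: U10 <- U2 -> U5
  P4: U10 <- U2 -> U4 <- U5
Condition 1 (no descendant of U10 in the set): holds — descendants of U10 are {U4, U5, U9}; none are in {U2}.
Condition 2 (every backdoor path blocked by {U2}):
  P1: blocked at collider U9 (neither it nor any descendant is in the conditioning set).
  P2: blocked at fork node U2 ∈ conditioning set.
  P3: blocked at fork node U2 ∈ conditioning set.
  P4: blocked at fork node U2 ∈ conditioning set.
{U2} satisfies the backdoor criterion.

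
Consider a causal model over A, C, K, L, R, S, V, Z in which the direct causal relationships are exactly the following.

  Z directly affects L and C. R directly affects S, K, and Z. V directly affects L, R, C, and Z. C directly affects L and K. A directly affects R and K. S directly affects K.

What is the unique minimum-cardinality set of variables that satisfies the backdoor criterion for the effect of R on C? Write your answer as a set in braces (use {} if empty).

Variables eligible for adjustment (non-descendants of R, excluding R and C): {A, V}.
Backdoor paths from R to C:
  P1: R <- A -> K <- C
  P2: R <- V -> Z -> C
  P3: R <- V -> Z -> L <- C
  P4: R <- V -> C
  P5: R <- V -> L <- Z -> C
  P6: R <- V -> L <- C
The empty set is not sufficient: P2 (R <- V -> Z -> C) has no collider blocking it and no conditioned non-collider, so it is open.
Try {V}:
  P1: blocked at collider K (neither it nor any descendant is in the conditioning set).
  P2: blocked at fork node V ∈ conditioning set.
  P3: blocked at fork node V ∈ conditioning set.
  P4: blocked at fork node V ∈ conditioning set.
  P5: blocked at fork node V ∈ conditioning set.
  P6: blocked at fork node V ∈ conditioning set.
{V} contains no descendant of R and blocks every backdoor path.
No other singleton works — e.g. {A} leaves P2 open — so {V} is the unique smallest valid adjustment set.

{V}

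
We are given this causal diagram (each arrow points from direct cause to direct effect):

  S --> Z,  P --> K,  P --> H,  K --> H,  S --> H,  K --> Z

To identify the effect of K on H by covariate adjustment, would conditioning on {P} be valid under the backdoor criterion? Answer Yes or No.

Backdoor paths from K to H (paths whose first edge points into K):
  P1: K <- P -> H
Condition 1 (no descendant of K in the set): holds — descendants of K are {H, Z}; none are in {P}.
Condition 2 (every backdoor path blocked by {P}):
  P1: blocked at fork node P ∈ conditioning set.
{P} satisfies the backdoor criterion.

Yes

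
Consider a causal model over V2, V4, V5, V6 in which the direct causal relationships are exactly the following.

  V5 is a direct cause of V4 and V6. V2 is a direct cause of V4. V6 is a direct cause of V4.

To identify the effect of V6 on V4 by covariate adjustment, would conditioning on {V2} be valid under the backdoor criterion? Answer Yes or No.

Backdoor paths from V6 to V4 (paths whose first edge points into V6):
  P1: V6 <- V5 -> V4
Condition 1 (no descendant of V6 in the set): holds — descendants of V6 are {V4}; none are in {V2}.
Condition 2 (every backdoor path blocked by {V2}):
  P1: open — no interior node is in the conditioning set.
{V2} does not satisfy the backdoor criterion.

No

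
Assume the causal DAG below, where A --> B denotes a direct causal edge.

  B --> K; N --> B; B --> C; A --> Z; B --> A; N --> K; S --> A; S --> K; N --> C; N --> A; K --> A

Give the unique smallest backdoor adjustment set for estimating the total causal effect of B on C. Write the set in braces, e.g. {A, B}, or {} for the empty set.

{N}

Variables eligible for adjustment (non-descendants of B, excluding B and C): {N, S}.
Backdoor paths from B to C:
  P1: B <- N -> C
The empty set is not sufficient: P1 (B <- N -> C) has no collider blocking it and no conditioned non-collider, so it is open.
Try {N}:
  P1: blocked at fork node N ∈ conditioning set.
{N} contains no descendant of B and blocks every backdoor path.
No other singleton works — e.g. {S} leaves P1 open — so {N} is the unique smallest valid adjustment set.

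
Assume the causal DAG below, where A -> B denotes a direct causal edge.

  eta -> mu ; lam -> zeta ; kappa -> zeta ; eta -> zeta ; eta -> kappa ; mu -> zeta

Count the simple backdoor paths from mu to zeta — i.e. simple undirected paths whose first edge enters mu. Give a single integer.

2

A backdoor path from mu to zeta is any simple undirected path whose first edge points into mu (i.e. leaves mu via a parent).
Parents of mu: {eta}.
Enumerating:
  P1: mu <- eta -> kappa -> zeta
  P2: mu <- eta -> zeta
That exhausts the simple backdoor paths. Count: 2.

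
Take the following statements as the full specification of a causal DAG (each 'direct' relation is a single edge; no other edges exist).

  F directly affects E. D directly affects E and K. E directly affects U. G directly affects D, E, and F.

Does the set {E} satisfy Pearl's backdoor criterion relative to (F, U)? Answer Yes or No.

Backdoor paths from F to U (paths whose first edge points into F):
  P1: F <- G -> D -> E -> U
  P2: F <- G -> E -> U
Condition 1 (no descendant of F in the set): FAILS — E is a descendant of F.
Condition 2 (every backdoor path blocked by {E}):
  P1: blocked at chain node E ∈ conditioning set.
  P2: blocked at chain node E ∈ conditioning set.
{E} does not satisfy the backdoor criterion.

No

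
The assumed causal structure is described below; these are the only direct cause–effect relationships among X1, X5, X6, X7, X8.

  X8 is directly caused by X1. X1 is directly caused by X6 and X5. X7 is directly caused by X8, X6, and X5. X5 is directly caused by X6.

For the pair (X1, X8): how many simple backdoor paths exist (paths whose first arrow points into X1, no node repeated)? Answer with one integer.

A backdoor path from X1 to X8 is any simple undirected path whose first edge points into X1 (i.e. leaves X1 via a parent).
Parents of X1: {X5, X6}.
Enumerating:
  P1: X1 <- X6 -> X5 -> X7 <- X8
  P2: X1 <- X6 -> X7 <- X8
  P3: X1 <- X5 <- X6 -> X7 <- X8
  P4: X1 <- X5 -> X7 <- X8
That exhausts the simple backdoor paths. Count: 4.

4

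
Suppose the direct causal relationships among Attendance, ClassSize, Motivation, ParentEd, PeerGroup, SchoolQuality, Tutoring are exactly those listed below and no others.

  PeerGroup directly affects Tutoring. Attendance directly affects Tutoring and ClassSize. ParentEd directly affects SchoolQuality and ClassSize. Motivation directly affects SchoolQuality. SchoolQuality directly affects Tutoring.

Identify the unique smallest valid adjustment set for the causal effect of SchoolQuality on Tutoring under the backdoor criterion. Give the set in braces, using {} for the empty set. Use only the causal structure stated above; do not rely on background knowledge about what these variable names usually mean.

{}

Variables eligible for adjustment (non-descendants of SchoolQuality, excluding SchoolQuality and Tutoring): {Attendance, ClassSize, Motivation, ParentEd, PeerGroup}.
Backdoor paths from SchoolQuality to Tutoring:
  P1: SchoolQuality <- ParentEd -> ClassSize <- Attendance -> Tutoring
Each backdoor path contains an unconditioned collider, so every path is already blocked with the empty conditioning set:
  P1: blocked at collider ClassSize (neither it nor any descendant is in the conditioning set).
The empty set is therefore the unique smallest valid set.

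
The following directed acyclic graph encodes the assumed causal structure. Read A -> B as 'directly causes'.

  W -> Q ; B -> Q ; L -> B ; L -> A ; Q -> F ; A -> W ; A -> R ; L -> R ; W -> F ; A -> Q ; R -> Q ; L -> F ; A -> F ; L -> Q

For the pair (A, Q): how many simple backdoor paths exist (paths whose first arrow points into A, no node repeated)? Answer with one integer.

A backdoor path from A to Q is any simple undirected path whose first edge points into A (i.e. leaves A via a parent).
Parents of A: {L}.
Enumerating:
  P1: A <- L -> R -> Q
  P2: A <- L -> B -> Q
  P3: A <- L -> Q
  P4: A <- L -> F <- W -> Q
  P5: A <- L -> F <- Q
That exhausts the simple backdoor paths. Count: 5.

5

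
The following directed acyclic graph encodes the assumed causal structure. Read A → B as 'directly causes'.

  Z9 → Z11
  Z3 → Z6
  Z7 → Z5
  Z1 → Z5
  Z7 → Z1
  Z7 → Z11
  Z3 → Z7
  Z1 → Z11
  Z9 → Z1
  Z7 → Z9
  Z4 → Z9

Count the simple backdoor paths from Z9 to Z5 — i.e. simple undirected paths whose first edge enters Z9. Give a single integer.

3

A backdoor path from Z9 to Z5 is any simple undirected path whose first edge points into Z9 (i.e. leaves Z9 via a parent).
Parents of Z9: {Z4, Z7}.
Enumerating:
  P1: Z9 <- Z7 -> Z1 -> Z5
  P2: Z9 <- Z7 -> Z11 <- Z1 -> Z5
  P3: Z9 <- Z7 -> Z5
That exhausts the simple backdoor paths. Count: 3.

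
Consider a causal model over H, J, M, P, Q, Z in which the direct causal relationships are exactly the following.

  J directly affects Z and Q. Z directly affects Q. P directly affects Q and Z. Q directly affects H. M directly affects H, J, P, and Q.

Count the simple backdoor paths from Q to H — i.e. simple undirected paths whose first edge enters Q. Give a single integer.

A backdoor path from Q to H is any simple undirected path whose first edge points into Q (i.e. leaves Q via a parent).
Parents of Q: {J, M, P, Z}.
Enumerating:
  P1: Q <- M -> H
  P2: Q <- P <- M -> H
  P3: Q <- P -> Z <- J <- M -> H
  P4: Q <- J <- M -> H
  P5: Q <- J -> Z <- P <- M -> H
  P6: Q <- Z <- P <- M -> H
  P7: Q <- Z <- J <- M -> H
That exhausts the simple backdoor paths. Count: 7.

7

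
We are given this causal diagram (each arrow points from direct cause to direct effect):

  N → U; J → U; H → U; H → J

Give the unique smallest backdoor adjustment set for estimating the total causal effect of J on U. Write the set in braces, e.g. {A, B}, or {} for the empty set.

Variables eligible for adjustment (non-descendants of J, excluding J and U): {H, N}.
Backdoor paths from J to U:
  P1: J <- H -> U
The empty set is not sufficient: P1 (J <- H -> U) has no collider blocking it and no conditioned non-collider, so it is open.
Try {H}:
  P1: blocked at fork node H ∈ conditioning set.
{H} contains no descendant of J and blocks every backdoor path.
No other singleton works — e.g. {N} leaves P1 open — so {H} is the unique smallest valid adjustment set.

{H}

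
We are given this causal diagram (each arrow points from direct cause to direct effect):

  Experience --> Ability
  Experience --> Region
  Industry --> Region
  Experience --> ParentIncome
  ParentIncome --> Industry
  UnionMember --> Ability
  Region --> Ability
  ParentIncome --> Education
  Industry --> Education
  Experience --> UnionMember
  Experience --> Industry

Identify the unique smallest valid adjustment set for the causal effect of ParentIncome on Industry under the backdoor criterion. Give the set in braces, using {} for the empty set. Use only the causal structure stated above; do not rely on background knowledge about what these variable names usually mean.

Variables eligible for adjustment (non-descendants of ParentIncome, excluding ParentIncome and Industry): {Experience, UnionMember}.
Backdoor paths from ParentIncome to Industry:
  P1: ParentIncome <- Experience -> Industry
  P2: ParentIncome <- Experience -> UnionMember -> Ability <- Region <- Industry
  P3: ParentIncome <- Experience -> Region <- Industry
  P4: ParentIncome <- Experience -> Ability <- Region <- Industry
The empty set is not sufficient: P1 (ParentIncome <- Experience -> Industry) has no collider blocking it and no conditioned non-collider, so it is open.
Try {Experience}:
  P1: blocked at fork node Experience ∈ conditioning set.
  P2: blocked at fork node Experience ∈ conditioning set.
  P3: blocked at fork node Experience ∈ conditioning set.
  P4: blocked at fork node Experience ∈ conditioning set.
{Experience} contains no descendant of ParentIncome and blocks every backdoor path.
No other singleton works — e.g. {UnionMember} leaves P1 open — so {Experience} is the unique smallest valid adjustment set.

{Experience}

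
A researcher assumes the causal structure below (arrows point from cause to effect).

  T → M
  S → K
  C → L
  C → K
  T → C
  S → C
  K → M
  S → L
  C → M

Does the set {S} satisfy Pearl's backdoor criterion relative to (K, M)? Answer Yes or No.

Backdoor paths from K to M (paths whose first edge points into K):
  P1: K <- S -> C <- T -> M
  P2: K <- S -> C -> M
  P3: K <- S -> L <- C <- T -> M
  P4: K <- S -> L <- C -> M
  P5: K <- C <- T -> M
  P6: K <- C -> M
Condition 1 (no descendant of K in the set): holds — descendants of K are {M}; none are in {S}.
Condition 2 (every backdoor path blocked by {S}):
  P1: blocked at fork node S ∈ conditioning set.
  P2: blocked at fork node S ∈ conditioning set.
  P3: blocked at fork node S ∈ conditioning set.
  P4: blocked at fork node S ∈ conditioning set.
  P5: open — no interior node is in the conditioning set.
  P6: open — no interior node is in the conditioning set.
{S} does not satisfy the backdoor criterion.

No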